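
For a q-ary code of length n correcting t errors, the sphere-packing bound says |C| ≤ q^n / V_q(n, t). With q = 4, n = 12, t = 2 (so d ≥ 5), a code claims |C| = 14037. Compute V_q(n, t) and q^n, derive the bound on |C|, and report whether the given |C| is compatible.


V_q(n, t) = 631, q^n = 16777216, Hamming bound = 26588, |C| = 14037 ≤ bound (satisfied).

Step 1: Compute V_q(n, t) = Σ_{j=0}^2 C(n, j) (q−1)^j.
  j = 0: C(12,0)·(3)^0 = 1·1 = 1.
  j = 1: C(12,1)·(3)^1 = 12·3 = 36.
  j = 2: C(12,2)·(3)^2 = 66·9 = 594.
  V_q(n, t) = 1 + 36 + 594 = 631.
Step 2: q^n = 4^12 = 16777216.
Step 3: Hamming bound ⌊q^n / V_q(n,t)⌋ = ⌊16777216/631⌋ = 26588.
Step 4: Compare |C| = 14037 to 26588: satisfied.
The claimed |C| lies below the Hamming bound.


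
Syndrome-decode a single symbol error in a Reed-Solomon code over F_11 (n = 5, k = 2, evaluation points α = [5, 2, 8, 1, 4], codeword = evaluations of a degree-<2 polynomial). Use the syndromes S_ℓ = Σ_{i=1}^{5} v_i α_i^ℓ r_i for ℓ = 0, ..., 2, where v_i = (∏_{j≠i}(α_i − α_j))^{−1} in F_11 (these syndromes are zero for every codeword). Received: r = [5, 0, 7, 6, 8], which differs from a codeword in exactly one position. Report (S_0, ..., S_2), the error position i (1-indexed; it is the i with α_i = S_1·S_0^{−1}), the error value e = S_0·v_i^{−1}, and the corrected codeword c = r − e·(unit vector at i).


S = (1, 2, 4), error at position 2, error magnitude e = 8, c = [5, 3, 7, 6, 8].

Step 1: column multipliers v_i = (∏_{j≠i}(α_i − α_j))^{−1} mod 11.
  i = 1 (α = 5): (5−2)(5−8)(5−1)(5−4) = 3·(−3)·4·1 = −36 ≡ 8, so v_1 = 8^{−1} = 7 (mod 11).
  i = 2 (α = 2): (2−5)(2−8)(2−1)(2−4) = (−3)·(−6)·1·(−2) = −36 ≡ 8, so v_2 = 8^{−1} = 7 (mod 11).
  i = 3 (α = 8): (8−5)(8−2)(8−1)(8−4) = 3·6·7·4 = 504 ≡ 9, so v_3 = 9^{−1} = 5 (mod 11).
  i = 4 (α = 1): (1−5)(1−2)(1−8)(1−4) = (−4)·(−1)·(−7)·(−3) = 84 ≡ 7, so v_4 = 7^{−1} = 8 (mod 11).
  i = 5 (α = 4): (4−5)(4−2)(4−8)(4−1) = (−1)·2·(−4)·3 = 24 ≡ 2, so v_5 = 2^{−1} = 6 (mod 11).
  v = [7, 7, 5, 8, 6].
Step 2: syndromes of r = [5, 0, 7, 6, 8] (all sums mod 11).
  S_0 = Σ v_i r_i = 7·5 + 7·0 + 5·7 + 8·6 + 6·8 = 166 ≡ 1.
  S_1 = Σ v_i α_i r_i = 7·5·5 + 7·2·0 + 5·8·7 + 8·1·6 + 6·4·8 = 695 ≡ 2.
  α_i^2 mod 11 = [3, 4, 9, 1, 5].
  S_2 = Σ v_i α_i^2 r_i = 7·3·5 + 7·4·0 + 5·9·7 + 8·1·6 + 6·5·8 = 708 ≡ 4.
  S = (1, 2, 4) ≠ 0, so r is not a codeword (an error is present).
Step 3: locate the error. For a single error e at position i, S_ℓ = v_i·e·α_i^ℓ, so α_err = S_1/S_0.
  S_0^{−1} = 1^{−1} = 1 (mod 11), so α_err = 2·1 = 2 ≡ 2 = α_2. Error position i = 2.
  Consistency check: S_2/S_1 = 4·6 = 24 ≡ 2 = α_err ✓ (single-error assumption holds).
Step 4: error magnitude e = S_0/v_2 = S_0·∏_{j≠2}(α_2 − α_j) = 1·8 = 8 ≡ 8 (mod 11).
Step 5: correct position 2: c_2 = r_2 − e = 0 − 8 ≡ 3 (mod 11). Hence c = [5, 3, 7, 6, 8].
  Check: interpolating c through the α_i gives m(x) = 9 + 8·x (degree < 2) with m(α_i) = c_i for every i, so c is indeed a codeword.


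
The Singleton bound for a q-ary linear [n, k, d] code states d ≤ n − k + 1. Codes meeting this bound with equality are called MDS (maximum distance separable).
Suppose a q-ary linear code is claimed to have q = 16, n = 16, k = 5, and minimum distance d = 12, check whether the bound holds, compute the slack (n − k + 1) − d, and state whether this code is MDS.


Singleton RHS = n − k + 1 = 12, slack = 0, bound satisfied, MDS.

Singleton bound: d ≤ n − k + 1.
Here n = 16, k = 5, so n − k + 1 = 12.
Given d = 12, check d ≤ 12: YES.
Slack = (n − k + 1) − d = 0.
The code is MDS (slack = 0).
Description: the claimed parameters are [16, 5, 12]_16; such a code would be MDS (meets Singleton bound).


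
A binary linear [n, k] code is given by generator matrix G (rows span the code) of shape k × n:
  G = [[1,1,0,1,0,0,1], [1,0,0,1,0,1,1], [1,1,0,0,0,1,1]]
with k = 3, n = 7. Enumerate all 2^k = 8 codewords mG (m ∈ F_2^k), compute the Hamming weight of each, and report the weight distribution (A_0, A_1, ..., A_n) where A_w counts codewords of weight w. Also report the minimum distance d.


Weight distribution: A_0 = 1, A_2 = 4, A_4 = 3. Minimum distance d = 2.

Enumerate all 2^3 = 8 messages m ∈ F_2^3.
For each, compute codeword c = mG in F_2^7, then tally its weight.
  m = 000 → c = 0000000, weight = 0.
  m = 100 → c = 1101001, weight = 4.
  m = 010 → c = 1001011, weight = 4.
  m = 110 → c = 0100010, weight = 2.
  m = 001 → c = 1100011, weight = 4.
  m = 101 → c = 0001010, weight = 2.
  m = 011 → c = 0101000, weight = 2.
  m = 111 → c = 1000001, weight = 2.
Tally weights:
  weight 0: 1 codewords.
  weight 2: 4 codewords.
  weight 4: 3 codewords.
Minimum distance d = smallest w > 0 with A_w > 0 = 2.
Sanity: Σ A_w = 8 = 2^3 = 8 ✓.


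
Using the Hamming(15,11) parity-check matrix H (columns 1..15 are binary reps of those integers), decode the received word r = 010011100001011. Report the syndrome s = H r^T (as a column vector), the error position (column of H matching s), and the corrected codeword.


s = (1, 0, 1, 1)^T, error position = 11, corrected codeword c = 010011100011011

Compute s = H r^T mod 2 one row at a time:
  s_1 = 0 + 0 + 0 + 0 + 1 + 0 + 1 + 1 = 3 ≡ 1 (mod 2).
  s_2 = 0 + 1 + 1 + 1 + 1 + 0 + 1 + 1 = 6 ≡ 0 (mod 2).
  s_3 = 1 + 0 + 1 + 1 + 0 + 0 + 1 + 1 = 5 ≡ 1 (mod 2).
  s_4 = 0 + 0 + 1 + 1 + 0 + 0 + 0 + 1 = 3 ≡ 1 (mod 2).
s = (1, 0, 1, 1)^T — this equals column 11 of H (binary 1011), so error is at position 11.
Correct: flip bit 11 of r = 010011100001011 to get c = 010011100011011.


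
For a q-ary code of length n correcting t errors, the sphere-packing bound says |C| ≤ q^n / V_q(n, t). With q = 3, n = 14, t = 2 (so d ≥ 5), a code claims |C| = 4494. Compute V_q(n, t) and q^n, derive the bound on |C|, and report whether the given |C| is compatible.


V_q(n, t) = 393, q^n = 4782969, Hamming bound = 12170, |C| = 4494 ≤ bound (satisfied).

Step 1: Compute V_q(n, t) = Σ_{j=0}^2 C(n, j) (q−1)^j.
  j = 0: C(14,0)·(2)^0 = 1·1 = 1.
  j = 1: C(14,1)·(2)^1 = 14·2 = 28.
  j = 2: C(14,2)·(2)^2 = 91·4 = 364.
  V_q(n, t) = 1 + 28 + 364 = 393.
Step 2: q^n = 3^14 = 4782969.
Step 3: Hamming bound ⌊q^n / V_q(n,t)⌋ = ⌊4782969/393⌋ = 12170.
Step 4: Compare |C| = 4494 to 12170: satisfied.
The claimed |C| lies below the Hamming bound.


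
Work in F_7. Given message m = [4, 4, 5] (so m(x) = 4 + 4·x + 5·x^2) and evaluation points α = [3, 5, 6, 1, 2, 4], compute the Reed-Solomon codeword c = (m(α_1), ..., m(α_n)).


c = [5, 2, 5, 6, 4, 2]

Message polynomial: m(x) = 4 + 4·x + 5·x^2 (mod 7).
For each evaluation point α_i, compute m(α_i) mod 7:
  α_1 = 3: Horner steps 5 → 5 → 5, so m(3) = 5.
  α_2 = 5: Horner steps 5 → 1 → 2, so m(5) = 2.
  α_3 = 6: Horner steps 5 → 6 → 5, so m(6) = 5.
  α_4 = 1: Horner steps 5 → 2 → 6, so m(1) = 6.
  α_5 = 2: Horner steps 5 → 0 → 4, so m(2) = 4.
  α_6 = 4: Horner steps 5 → 3 → 2, so m(4) = 2.
Codeword c = [5, 2, 5, 6, 4, 2] ∈ F_7^6.


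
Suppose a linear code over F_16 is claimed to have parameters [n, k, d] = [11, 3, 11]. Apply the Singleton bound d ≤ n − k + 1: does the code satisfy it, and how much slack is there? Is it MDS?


Singleton RHS = n − k + 1 = 9, slack = -2, bound violated (no such code; not MDS).

Singleton bound: d ≤ n − k + 1.
Here n = 11, k = 3, so n − k + 1 = 9.
Given d = 11, check d ≤ 9: NO.
Slack = (n − k + 1) − d = -2.
The slack is negative: d = 11 exceeds n − k + 1 = 9 by 2, so the Singleton bound is violated and no linear [11, 3, 11]_16 code can exist. In particular it is not MDS (MDS requires d = n − k + 1 exactly).
Description: the claimed parameters are [11, 3, 11]_16; such a code would be impossible (violates the Singleton bound).


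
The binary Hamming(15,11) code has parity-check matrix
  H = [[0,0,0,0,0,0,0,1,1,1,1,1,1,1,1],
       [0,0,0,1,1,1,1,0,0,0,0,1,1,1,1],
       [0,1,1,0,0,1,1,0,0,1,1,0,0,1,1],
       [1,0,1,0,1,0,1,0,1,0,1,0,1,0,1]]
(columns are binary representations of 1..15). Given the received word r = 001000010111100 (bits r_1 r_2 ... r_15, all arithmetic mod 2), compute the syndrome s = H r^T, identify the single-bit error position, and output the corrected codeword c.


s = (1, 0, 1, 1)^T, error position = 11, corrected codeword c = 001000010101100

Compute s = H r^T mod 2 one row at a time:
  s_1 = 1 + 0 + 1 + 1 + 1 + 1 + 0 + 0 = 5 ≡ 1 (mod 2).
  s_2 = 0 + 0 + 0 + 0 + 1 + 1 + 0 + 0 = 2 ≡ 0 (mod 2).
  s_3 = 0 + 1 + 0 + 0 + 1 + 1 + 0 + 0 = 3 ≡ 1 (mod 2).
  s_4 = 0 + 1 + 0 + 0 + 0 + 1 + 1 + 0 = 3 ≡ 1 (mod 2).
s = (1, 0, 1, 1)^T — this equals column 11 of H (binary 1011), so error is at position 11.
Correct: flip bit 11 of r = 001000010111100 to get c = 001000010101100.


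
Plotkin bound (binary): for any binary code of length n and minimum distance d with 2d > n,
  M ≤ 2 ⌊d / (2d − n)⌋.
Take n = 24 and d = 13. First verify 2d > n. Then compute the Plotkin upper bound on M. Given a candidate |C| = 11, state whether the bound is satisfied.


Plotkin bound M ≤ 12; given |C| = 11 ≤ bound (satisfied).

Check applicability: 2d = 26, n = 24.
2d − n = 2 > 0, so Plotkin applies.
Compute d/(2d−n) = 13/2 ≈ 6.5000.
⌊d/(2d−n)⌋ = 6.
Plotkin bound: M ≤ 2·6 = 12.
Given |C| = 11, check: satisfied.
This |C| is below the Plotkin bound.


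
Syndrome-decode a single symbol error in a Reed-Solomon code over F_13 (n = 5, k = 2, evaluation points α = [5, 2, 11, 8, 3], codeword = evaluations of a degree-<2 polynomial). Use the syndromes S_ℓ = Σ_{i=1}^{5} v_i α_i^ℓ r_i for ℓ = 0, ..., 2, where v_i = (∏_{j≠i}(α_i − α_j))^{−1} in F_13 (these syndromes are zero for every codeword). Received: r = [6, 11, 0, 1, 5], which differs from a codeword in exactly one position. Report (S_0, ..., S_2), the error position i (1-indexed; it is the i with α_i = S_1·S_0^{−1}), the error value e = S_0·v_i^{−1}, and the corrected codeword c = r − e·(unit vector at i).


S = (12, 2, 9), error at position 3, error magnitude e = 4, c = [6, 11, 9, 1, 5].

Step 1: column multipliers v_i = (∏_{j≠i}(α_i − α_j))^{−1} mod 13.
  i = 1 (α = 5): (5−2)(5−11)(5−8)(5−3) = 3·(−6)·(−3)·2 = 108 ≡ 4, so v_1 = 4^{−1} = 10 (mod 13).
  i = 2 (α = 2): (2−5)(2−11)(2−8)(2−3) = (−3)·(−9)·(−6)·(−1) = 162 ≡ 6, so v_2 = 6^{−1} = 11 (mod 13).
  i = 3 (α = 11): (11−5)(11−2)(11−8)(11−3) = 6·9·3·8 = 1296 ≡ 9, so v_3 = 9^{−1} = 3 (mod 13).
  i = 4 (α = 8): (8−5)(8−2)(8−11)(8−3) = 3·6·(−3)·5 = −270 ≡ 3, so v_4 = 3^{−1} = 9 (mod 13).
  i = 5 (α = 3): (3−5)(3−2)(3−11)(3−8) = (−2)·1·(−8)·(−5) = −80 ≡ 11, so v_5 = 11^{−1} = 6 (mod 13).
  v = [10, 11, 3, 9, 6].
Step 2: syndromes of r = [6, 11, 0, 1, 5] (all sums mod 13).
  S_0 = Σ v_i r_i = 10·6 + 11·11 + 3·0 + 9·1 + 6·5 = 220 ≡ 12.
  S_1 = Σ v_i α_i r_i = 10·5·6 + 11·2·11 + 3·11·0 + 9·8·1 + 6·3·5 = 704 ≡ 2.
  α_i^2 mod 13 = [12, 4, 4, 12, 9].
  S_2 = Σ v_i α_i^2 r_i = 10·12·6 + 11·4·11 + 3·4·0 + 9·12·1 + 6·9·5 = 1582 ≡ 9.
  S = (12, 2, 9) ≠ 0, so r is not a codeword (an error is present).
Step 3: locate the error. For a single error e at position i, S_ℓ = v_i·e·α_i^ℓ, so α_err = S_1/S_0.
  S_0^{−1} = 12^{−1} = 12 (mod 13), so α_err = 2·12 = 24 ≡ 11 = α_3. Error position i = 3.
  Consistency check: S_2/S_1 = 9·7 = 63 ≡ 11 = α_err ✓ (single-error assumption holds).
Step 4: error magnitude e = S_0/v_3 = S_0·∏_{j≠3}(α_3 − α_j) = 12·9 = 108 ≡ 4 (mod 13).
Step 5: correct position 3: c_3 = r_3 − e = 0 − 4 ≡ 9 (mod 13). Hence c = [6, 11, 9, 1, 5].
  Check: interpolating c through the α_i gives m(x) = 10 + 7·x (degree < 2) with m(α_i) = c_i for every i, so c is indeed a codeword.


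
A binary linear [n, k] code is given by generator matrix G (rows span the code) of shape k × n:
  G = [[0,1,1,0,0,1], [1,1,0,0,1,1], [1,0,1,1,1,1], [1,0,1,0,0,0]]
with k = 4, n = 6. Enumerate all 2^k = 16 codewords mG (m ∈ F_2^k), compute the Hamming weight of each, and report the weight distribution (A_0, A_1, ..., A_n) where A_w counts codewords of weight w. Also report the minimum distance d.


Weight distribution: A_0 = 1, A_1 = 1, A_2 = 2, A_3 = 6, A_4 = 5, A_5 = 1. Minimum distance d = 1.

Enumerate all 2^4 = 16 messages m ∈ F_2^4.
For each, compute codeword c = mG in F_2^6, then tally its weight.
  m = 0000 → c = 000000, weight = 0.
  m = 1000 → c = 011001, weight = 3.
  m = 0100 → c = 110011, weight = 4.
  m = 1100 → c = 101010, weight = 3.
  m = 0010 → c = 101111, weight = 5.
  m = 1010 → c = 110110, weight = 4.
  m = 0110 → c = 011100, weight = 3.
  m = 1110 → c = 000101, weight = 2.
  m = 0001 → c = 101000, weight = 2.
  m = 1001 → c = 110001, weight = 3.
  m = 0101 → c = 011011, weight = 4.
  m = 1101 → c = 000010, weight = 1.
  m = 0011 → c = 000111, weight = 3.
  m = 1011 → c = 011110, weight = 4.
  m = 0111 → c = 110100, weight = 3.
  m = 1111 → c = 101101, weight = 4.
Tally weights:
  weight 0: 1 codewords.
  weight 1: 1 codewords.
  weight 2: 2 codewords.
  weight 3: 6 codewords.
  weight 4: 5 codewords.
  weight 5: 1 codewords.
Minimum distance d = smallest w > 0 with A_w > 0 = 1.
Sanity: Σ A_w = 16 = 2^4 = 16 ✓.


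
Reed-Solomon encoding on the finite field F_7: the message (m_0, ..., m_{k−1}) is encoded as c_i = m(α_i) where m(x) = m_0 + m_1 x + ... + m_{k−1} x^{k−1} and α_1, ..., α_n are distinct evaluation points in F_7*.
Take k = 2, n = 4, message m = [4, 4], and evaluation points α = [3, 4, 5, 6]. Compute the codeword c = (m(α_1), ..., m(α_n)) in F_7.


c = [2, 6, 3, 0]

Message polynomial: m(x) = 4 + 4·x (mod 7).
For each evaluation point α_i, compute m(α_i) mod 7:
  α_1 = 3: Horner steps 4 → 2, so m(3) = 2.
  α_2 = 4: Horner steps 4 → 6, so m(4) = 6.
  α_3 = 5: Horner steps 4 → 3, so m(5) = 3.
  α_4 = 6: Horner steps 4 → 0, so m(6) = 0.
Codeword c = [2, 6, 3, 0] ∈ F_7^4.


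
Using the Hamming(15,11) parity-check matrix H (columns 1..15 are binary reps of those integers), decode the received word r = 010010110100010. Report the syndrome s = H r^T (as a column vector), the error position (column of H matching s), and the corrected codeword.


s = (1, 1, 0, 0)^T, error position = 12, corrected codeword c = 010010110101010

Compute s = H r^T mod 2 one row at a time:
  s_1 = 1 + 0 + 1 + 0 + 0 + 0 + 1 + 0 = 3 ≡ 1 (mod 2).
  s_2 = 0 + 1 + 0 + 1 + 0 + 0 + 1 + 0 = 3 ≡ 1 (mod 2).
  s_3 = 1 + 0 + 0 + 1 + 1 + 0 + 1 + 0 = 4 ≡ 0 (mod 2).
  s_4 = 0 + 0 + 1 + 1 + 0 + 0 + 0 + 0 = 2 ≡ 0 (mod 2).
s = (1, 1, 0, 0)^T — this equals column 12 of H (binary 1100), so error is at position 12.
Correct: flip bit 12 of r = 010010110100010 to get c = 010010110101010.


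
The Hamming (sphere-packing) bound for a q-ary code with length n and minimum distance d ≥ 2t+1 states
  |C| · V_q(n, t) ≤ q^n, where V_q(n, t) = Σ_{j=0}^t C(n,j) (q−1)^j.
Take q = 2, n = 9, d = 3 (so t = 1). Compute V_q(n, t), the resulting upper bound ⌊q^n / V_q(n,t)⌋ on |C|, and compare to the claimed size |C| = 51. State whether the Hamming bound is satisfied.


V_q(n, t) = 10, q^n = 512, Hamming bound = 51, |C| = 51 ≤ bound (satisfied).

Step 1: Compute V_q(n, t) = Σ_{j=0}^1 C(n, j) (q−1)^j.
  j = 0: C(9,0)·(1)^0 = 1·1 = 1.
  j = 1: C(9,1)·(1)^1 = 9·1 = 9.
  V_q(n, t) = 1 + 9 = 10.
Step 2: q^n = 2^9 = 512.
Step 3: Hamming bound ⌊q^n / V_q(n,t)⌋ = ⌊512/10⌋ = 51.
Step 4: Compare |C| = 51 to 51: satisfied.
The claimed |C| lies at the Hamming bound (tight).


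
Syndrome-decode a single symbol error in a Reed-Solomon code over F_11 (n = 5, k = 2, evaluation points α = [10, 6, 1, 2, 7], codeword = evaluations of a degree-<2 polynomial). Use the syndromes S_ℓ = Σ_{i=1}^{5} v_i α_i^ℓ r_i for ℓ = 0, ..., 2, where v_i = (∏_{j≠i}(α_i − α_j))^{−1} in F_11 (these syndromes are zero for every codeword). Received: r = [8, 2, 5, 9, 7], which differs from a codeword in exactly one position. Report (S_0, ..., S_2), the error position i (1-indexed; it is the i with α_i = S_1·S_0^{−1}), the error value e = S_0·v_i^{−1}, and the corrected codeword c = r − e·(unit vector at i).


S = (7, 9, 10), error at position 2, error magnitude e = 10, c = [8, 3, 5, 9, 7].

Step 1: column multipliers v_i = (∏_{j≠i}(α_i − α_j))^{−1} mod 11.
  i = 1 (α = 10): (10−6)(10−1)(10−2)(10−7) = 4·9·8·3 = 864 ≡ 6, so v_1 = 6^{−1} = 2 (mod 11).
  i = 2 (α = 6): (6−10)(6−1)(6−2)(6−7) = (−4)·5·4·(−1) = 80 ≡ 3, so v_2 = 3^{−1} = 4 (mod 11).
  i = 3 (α = 1): (1−10)(1−6)(1−2)(1−7) = (−9)·(−5)·(−1)·(−6) = 270 ≡ 6, so v_3 = 6^{−1} = 2 (mod 11).
  i = 4 (α = 2): (2−10)(2−6)(2−1)(2−7) = (−8)·(−4)·1·(−5) = −160 ≡ 5, so v_4 = 5^{−1} = 9 (mod 11).
  i = 5 (α = 7): (7−10)(7−6)(7−1)(7−2) = (−3)·1·6·5 = −90 ≡ 9, so v_5 = 9^{−1} = 5 (mod 11).
  v = [2, 4, 2, 9, 5].
Step 2: syndromes of r = [8, 2, 5, 9, 7] (all sums mod 11).
  S_0 = Σ v_i r_i = 2·8 + 4·2 + 2·5 + 9·9 + 5·7 = 150 ≡ 7.
  S_1 = Σ v_i α_i r_i = 2·10·8 + 4·6·2 + 2·1·5 + 9·2·9 + 5·7·7 = 625 ≡ 9.
  α_i^2 mod 11 = [1, 3, 1, 4, 5].
  S_2 = Σ v_i α_i^2 r_i = 2·1·8 + 4·3·2 + 2·1·5 + 9·4·9 + 5·5·7 = 549 ≡ 10.
  S = (7, 9, 10) ≠ 0, so r is not a codeword (an error is present).
Step 3: locate the error. For a single error e at position i, S_ℓ = v_i·e·α_i^ℓ, so α_err = S_1/S_0.
  S_0^{−1} = 7^{−1} = 8 (mod 11), so α_err = 9·8 = 72 ≡ 6 = α_2. Error position i = 2.
  Consistency check: S_2/S_1 = 10·5 = 50 ≡ 6 = α_err ✓ (single-error assumption holds).
Step 4: error magnitude e = S_0/v_2 = S_0·∏_{j≠2}(α_2 − α_j) = 7·3 = 21 ≡ 10 (mod 11).
Step 5: correct position 2: c_2 = r_2 − e = 2 − 10 ≡ 3 (mod 11). Hence c = [8, 3, 5, 9, 7].
  Check: interpolating c through the α_i gives m(x) = 1 + 4·x (degree < 2) with m(α_i) = c_i for every i, so c is indeed a codeword.


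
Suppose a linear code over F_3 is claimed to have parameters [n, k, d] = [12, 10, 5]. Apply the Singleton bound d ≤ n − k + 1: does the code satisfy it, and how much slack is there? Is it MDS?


Singleton RHS = n − k + 1 = 3, slack = -2, bound violated (no such code; not MDS).

Singleton bound: d ≤ n − k + 1.
Here n = 12, k = 10, so n − k + 1 = 3.
Given d = 5, check d ≤ 3: NO.
Slack = (n − k + 1) − d = -2.
The slack is negative: d = 5 exceeds n − k + 1 = 3 by 2, so the Singleton bound is violated and no linear [12, 10, 5]_3 code can exist. In particular it is not MDS (MDS requires d = n − k + 1 exactly).
Description: the claimed parameters are [12, 10, 5]_3; such a code would be impossible (violates the Singleton bound).


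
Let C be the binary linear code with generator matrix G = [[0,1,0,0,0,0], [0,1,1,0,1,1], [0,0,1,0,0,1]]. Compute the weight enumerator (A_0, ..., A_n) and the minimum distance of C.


Weight distribution: A_0 = 1, A_1 = 2, A_2 = 2, A_3 = 2, A_4 = 1. Minimum distance d = 1.

Enumerate all 2^3 = 8 messages m ∈ F_2^3.
For each, compute codeword c = mG in F_2^6, then tally its weight.
  m = 000 → c = 000000, weight = 0.
  m = 100 → c = 010000, weight = 1.
  m = 010 → c = 011011, weight = 4.
  m = 110 → c = 001011, weight = 3.
  m = 001 → c = 001001, weight = 2.
  m = 101 → c = 011001, weight = 3.
  m = 011 → c = 010010, weight = 2.
  m = 111 → c = 000010, weight = 1.
Tally weights:
  weight 0: 1 codewords.
  weight 1: 2 codewords.
  weight 2: 2 codewords.
  weight 3: 2 codewords.
  weight 4: 1 codewords.
Minimum distance d = smallest w > 0 with A_w > 0 = 1.
Sanity: Σ A_w = 8 = 2^3 = 8 ✓.


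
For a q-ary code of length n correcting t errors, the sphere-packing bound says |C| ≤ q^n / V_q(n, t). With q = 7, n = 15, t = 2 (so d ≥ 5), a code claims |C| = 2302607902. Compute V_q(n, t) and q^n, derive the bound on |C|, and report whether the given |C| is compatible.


V_q(n, t) = 3871, q^n = 4747561509943, Hamming bound = 1226443169, |C| = 2302607902 > bound (violated).

Step 1: Compute V_q(n, t) = Σ_{j=0}^2 C(n, j) (q−1)^j.
  j = 0: C(15,0)·(6)^0 = 1·1 = 1.
  j = 1: C(15,1)·(6)^1 = 15·6 = 90.
  j = 2: C(15,2)·(6)^2 = 105·36 = 3780.
  V_q(n, t) = 1 + 90 + 3780 = 3871.
Step 2: q^n = 7^15 = 4747561509943.
Step 3: Hamming bound ⌊q^n / V_q(n,t)⌋ = ⌊4747561509943/3871⌋ = 1226443169.
Step 4: Compare |C| = 2302607902 to 1226443169: violated.
The claimed |C| lies above the Hamming bound, so no 7-ary code of length 15 with d ≥ 5 can have 2302607902 codewords.


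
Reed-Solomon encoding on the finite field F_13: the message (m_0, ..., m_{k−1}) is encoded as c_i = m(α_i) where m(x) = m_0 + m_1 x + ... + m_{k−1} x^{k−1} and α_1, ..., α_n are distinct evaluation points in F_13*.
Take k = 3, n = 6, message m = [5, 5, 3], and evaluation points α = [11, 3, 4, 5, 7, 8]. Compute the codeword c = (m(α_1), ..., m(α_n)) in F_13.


c = [7, 8, 8, 1, 5, 3]

Message polynomial: m(x) = 5 + 5·x + 3·x^2 (mod 13).
For each evaluation point α_i, compute m(α_i) mod 13:
  α_1 = 11: Horner steps 3 → 12 → 7, so m(11) = 7.
  α_2 = 3: Horner steps 3 → 1 → 8, so m(3) = 8.
  α_3 = 4: Horner steps 3 → 4 → 8, so m(4) = 8.
  α_4 = 5: Horner steps 3 → 7 → 1, so m(5) = 1.
  α_5 = 7: Horner steps 3 → 0 → 5, so m(7) = 5.
  α_6 = 8: Horner steps 3 → 3 → 3, so m(8) = 3.
Codeword c = [7, 8, 8, 1, 5, 3] ∈ F_13^6.


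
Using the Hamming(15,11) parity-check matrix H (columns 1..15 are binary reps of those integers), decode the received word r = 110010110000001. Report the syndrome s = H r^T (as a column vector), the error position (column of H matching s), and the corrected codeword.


s = (0, 1, 1, 0)^T, error position = 6, corrected codeword c = 110011110000001

Compute s = H r^T mod 2 one row at a time:
  s_1 = 1 + 0 + 0 + 0 + 0 + 0 + 0 + 1 = 2 ≡ 0 (mod 2).
  s_2 = 0 + 1 + 0 + 1 + 0 + 0 + 0 + 1 = 3 ≡ 1 (mod 2).
  s_3 = 1 + 0 + 0 + 1 + 0 + 0 + 0 + 1 = 3 ≡ 1 (mod 2).
  s_4 = 1 + 0 + 1 + 1 + 0 + 0 + 0 + 1 = 4 ≡ 0 (mod 2).
s = (0, 1, 1, 0)^T — this equals column 6 of H (binary 0110), so error is at position 6.
Correct: flip bit 6 of r = 110010110000001 to get c = 110011110000001.


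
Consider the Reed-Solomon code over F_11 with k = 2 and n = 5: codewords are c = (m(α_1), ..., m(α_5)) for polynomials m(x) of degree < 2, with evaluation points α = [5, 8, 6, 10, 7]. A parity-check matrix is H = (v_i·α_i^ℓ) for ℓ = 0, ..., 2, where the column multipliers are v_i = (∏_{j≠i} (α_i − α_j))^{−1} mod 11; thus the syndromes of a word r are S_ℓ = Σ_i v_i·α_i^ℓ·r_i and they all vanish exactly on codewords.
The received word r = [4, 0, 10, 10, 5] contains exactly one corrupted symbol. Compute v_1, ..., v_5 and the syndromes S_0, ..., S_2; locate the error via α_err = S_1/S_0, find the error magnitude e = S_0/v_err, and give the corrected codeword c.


S = (2, 9, 2), error at position 4, error magnitude e = 9, c = [4, 0, 10, 1, 5].

Step 1: column multipliers v_i = (∏_{j≠i}(α_i − α_j))^{−1} mod 11.
  i = 1 (α = 5): (5−8)(5−6)(5−10)(5−7) = (−3)·(−1)·(−5)·(−2) = 30 ≡ 8, so v_1 = 8^{−1} = 7 (mod 11).
  i = 2 (α = 8): (8−5)(8−6)(8−10)(8−7) = 3·2·(−2)·1 = −12 ≡ 10, so v_2 = 10^{−1} = 10 (mod 11).
  i = 3 (α = 6): (6−5)(6−8)(6−10)(6−7) = 1·(−2)·(−4)·(−1) = −8 ≡ 3, so v_3 = 3^{−1} = 4 (mod 11).
  i = 4 (α = 10): (10−5)(10−8)(10−6)(10−7) = 5·2·4·3 = 120 ≡ 10, so v_4 = 10^{−1} = 10 (mod 11).
  i = 5 (α = 7): (7−5)(7−8)(7−6)(7−10) = 2·(−1)·1·(−3) = 6 ≡ 6, so v_5 = 6^{−1} = 2 (mod 11).
  v = [7, 10, 4, 10, 2].
Step 2: syndromes of r = [4, 0, 10, 10, 5] (all sums mod 11).
  S_0 = Σ v_i r_i = 7·4 + 10·0 + 4·10 + 10·10 + 2·5 = 178 ≡ 2.
  S_1 = Σ v_i α_i r_i = 7·5·4 + 10·8·0 + 4·6·10 + 10·10·10 + 2·7·5 = 1450 ≡ 9.
  α_i^2 mod 11 = [3, 9, 3, 1, 5].
  S_2 = Σ v_i α_i^2 r_i = 7·3·4 + 10·9·0 + 4·3·10 + 10·1·10 + 2·5·5 = 354 ≡ 2.
  S = (2, 9, 2) ≠ 0, so r is not a codeword (an error is present).
Step 3: locate the error. For a single error e at position i, S_ℓ = v_i·e·α_i^ℓ, so α_err = S_1/S_0.
  S_0^{−1} = 2^{−1} = 6 (mod 11), so α_err = 9·6 = 54 ≡ 10 = α_4. Error position i = 4.
  Consistency check: S_2/S_1 = 2·5 = 10 ≡ 10 = α_err ✓ (single-error assumption holds).
Step 4: error magnitude e = S_0/v_4 = S_0·∏_{j≠4}(α_4 − α_j) = 2·10 = 20 ≡ 9 (mod 11).
Step 5: correct position 4: c_4 = r_4 − e = 10 − 9 ≡ 1 (mod 11). Hence c = [4, 0, 10, 1, 5].
  Check: interpolating c through the α_i gives m(x) = 7 + 6·x (degree < 2) with m(α_i) = c_i for every i, so c is indeed a codeword.


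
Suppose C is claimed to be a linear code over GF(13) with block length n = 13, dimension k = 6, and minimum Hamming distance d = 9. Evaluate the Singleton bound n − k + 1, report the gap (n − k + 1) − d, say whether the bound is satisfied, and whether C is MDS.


Singleton RHS = n − k + 1 = 8, slack = -1, bound violated (no such code; not MDS).

Singleton bound: d ≤ n − k + 1.
Here n = 13, k = 6, so n − k + 1 = 8.
Given d = 9, check d ≤ 8: NO.
Slack = (n − k + 1) − d = -1.
The slack is negative: d = 9 exceeds n − k + 1 = 8 by 1, so the Singleton bound is violated and no linear [13, 6, 9]_13 code can exist. In particular it is not MDS (MDS requires d = n − k + 1 exactly).
Description: the claimed parameters are [13, 6, 9]_13; such a code would be impossible (violates the Singleton bound).


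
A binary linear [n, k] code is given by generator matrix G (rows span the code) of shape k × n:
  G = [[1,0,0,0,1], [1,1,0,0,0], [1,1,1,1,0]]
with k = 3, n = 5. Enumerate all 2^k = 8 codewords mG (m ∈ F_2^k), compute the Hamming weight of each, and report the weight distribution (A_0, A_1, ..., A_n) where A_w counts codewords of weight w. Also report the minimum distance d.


Weight distribution: A_0 = 1, A_2 = 4, A_4 = 3. Minimum distance d = 2.

Enumerate all 2^3 = 8 messages m ∈ F_2^3.
For each, compute codeword c = mG in F_2^5, then tally its weight.
  m = 000 → c = 00000, weight = 0.
  m = 100 → c = 10001, weight = 2.
  m = 010 → c = 11000, weight = 2.
  m = 110 → c = 01001, weight = 2.
  m = 001 → c = 11110, weight = 4.
  m = 101 → c = 01111, weight = 4.
  m = 011 → c = 00110, weight = 2.
  m = 111 → c = 10111, weight = 4.
Tally weights:
  weight 0: 1 codewords.
  weight 2: 4 codewords.
  weight 4: 3 codewords.
Minimum distance d = smallest w > 0 with A_w > 0 = 2.
Sanity: Σ A_w = 8 = 2^3 = 8 ✓.


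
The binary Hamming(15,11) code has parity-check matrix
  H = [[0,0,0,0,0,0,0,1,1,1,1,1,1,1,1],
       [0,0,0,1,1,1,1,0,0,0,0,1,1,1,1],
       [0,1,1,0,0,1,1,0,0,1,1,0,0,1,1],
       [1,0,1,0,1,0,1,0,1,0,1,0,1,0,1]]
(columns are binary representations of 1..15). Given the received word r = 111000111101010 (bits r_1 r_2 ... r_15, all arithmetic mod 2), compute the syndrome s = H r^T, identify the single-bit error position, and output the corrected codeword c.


s = (1, 1, 1, 0)^T, error position = 14, corrected codeword c = 111000111101000

Compute s = H r^T mod 2 one row at a time:
  s_1 = 1 + 1 + 1 + 0 + 1 + 0 + 1 + 0 = 5 ≡ 1 (mod 2).
  s_2 = 0 + 0 + 0 + 1 + 1 + 0 + 1 + 0 = 3 ≡ 1 (mod 2).
  s_3 = 1 + 1 + 0 + 1 + 1 + 0 + 1 + 0 = 5 ≡ 1 (mod 2).
  s_4 = 1 + 1 + 0 + 1 + 1 + 0 + 0 + 0 = 4 ≡ 0 (mod 2).
s = (1, 1, 1, 0)^T — this equals column 14 of H (binary 1110), so error is at position 14.
Correct: flip bit 14 of r = 111000111101010 to get c = 111000111101000.


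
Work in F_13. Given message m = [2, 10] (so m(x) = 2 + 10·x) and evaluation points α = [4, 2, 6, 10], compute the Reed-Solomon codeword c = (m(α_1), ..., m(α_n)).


c = [3, 9, 10, 11]

Message polynomial: m(x) = 2 + 10·x (mod 13).
For each evaluation point α_i, compute m(α_i) mod 13:
  α_1 = 4: Horner steps 10 → 3, so m(4) = 3.
  α_2 = 2: Horner steps 10 → 9, so m(2) = 9.
  α_3 = 6: Horner steps 10 → 10, so m(6) = 10.
  α_4 = 10: Horner steps 10 → 11, so m(10) = 11.
Codeword c = [3, 9, 10, 11] ∈ F_13^4.


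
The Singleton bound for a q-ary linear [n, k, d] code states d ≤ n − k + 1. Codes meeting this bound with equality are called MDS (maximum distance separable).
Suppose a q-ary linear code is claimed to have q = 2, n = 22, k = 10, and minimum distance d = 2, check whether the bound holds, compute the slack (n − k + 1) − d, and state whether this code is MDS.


Singleton RHS = n − k + 1 = 13, slack = 11, bound satisfied, not MDS.

Singleton bound: d ≤ n − k + 1.
Here n = 22, k = 10, so n − k + 1 = 13.
Given d = 2, check d ≤ 13: YES.
Slack = (n − k + 1) − d = 11.
The code is NOT MDS (slack = 11 > 0).
Description: the claimed parameters are [22, 10, 2]_2; such a code would be non-MDS.


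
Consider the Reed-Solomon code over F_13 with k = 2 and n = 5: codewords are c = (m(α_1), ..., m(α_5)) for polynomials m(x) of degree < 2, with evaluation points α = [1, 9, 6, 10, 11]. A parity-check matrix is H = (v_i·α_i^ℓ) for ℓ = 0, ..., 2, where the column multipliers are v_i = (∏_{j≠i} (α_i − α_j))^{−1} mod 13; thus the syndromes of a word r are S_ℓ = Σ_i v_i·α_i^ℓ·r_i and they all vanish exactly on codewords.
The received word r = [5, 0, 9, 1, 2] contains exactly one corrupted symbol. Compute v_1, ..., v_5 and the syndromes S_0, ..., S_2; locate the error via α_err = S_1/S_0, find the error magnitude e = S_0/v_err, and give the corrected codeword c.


S = (1, 6, 10), error at position 3, error magnitude e = 12, c = [5, 0, 10, 1, 2].

Step 1: column multipliers v_i = (∏_{j≠i}(α_i − α_j))^{−1} mod 13.
  i = 1 (α = 1): (1−9)(1−6)(1−10)(1−11) = (−8)·(−5)·(−9)·(−10) = 3600 ≡ 12, so v_1 = 12^{−1} = 12 (mod 13).
  i = 2 (α = 9): (9−1)(9−6)(9−10)(9−11) = 8·3·(−1)·(−2) = 48 ≡ 9, so v_2 = 9^{−1} = 3 (mod 13).
  i = 3 (α = 6): (6−1)(6−9)(6−10)(6−11) = 5·(−3)·(−4)·(−5) = −300 ≡ 12, so v_3 = 12^{−1} = 12 (mod 13).
  i = 4 (α = 10): (10−1)(10−9)(10−6)(10−11) = 9·1·4·(−1) = −36 ≡ 3, so v_4 = 3^{−1} = 9 (mod 13).
  i = 5 (α = 11): (11−1)(11−9)(11−6)(11−10) = 10·2·5·1 = 100 ≡ 9, so v_5 = 9^{−1} = 3 (mod 13).
  v = [12, 3, 12, 9, 3].
Step 2: syndromes of r = [5, 0, 9, 1, 2] (all sums mod 13).
  S_0 = Σ v_i r_i = 12·5 + 3·0 + 12·9 + 9·1 + 3·2 = 183 ≡ 1.
  S_1 = Σ v_i α_i r_i = 12·1·5 + 3·9·0 + 12·6·9 + 9·10·1 + 3·11·2 = 864 ≡ 6.
  α_i^2 mod 13 = [1, 3, 10, 9, 4].
  S_2 = Σ v_i α_i^2 r_i = 12·1·5 + 3·3·0 + 12·10·9 + 9·9·1 + 3·4·2 = 1245 ≡ 10.
  S = (1, 6, 10) ≠ 0, so r is not a codeword (an error is present).
Step 3: locate the error. For a single error e at position i, S_ℓ = v_i·e·α_i^ℓ, so α_err = S_1/S_0.
  S_0^{−1} = 1^{−1} = 1 (mod 13), so α_err = 6·1 = 6 ≡ 6 = α_3. Error position i = 3.
  Consistency check: S_2/S_1 = 10·11 = 110 ≡ 6 = α_err ✓ (single-error assumption holds).
Step 4: error magnitude e = S_0/v_3 = S_0·∏_{j≠3}(α_3 − α_j) = 1·12 = 12 ≡ 12 (mod 13).
Step 5: correct position 3: c_3 = r_3 − e = 9 − 12 ≡ 10 (mod 13). Hence c = [5, 0, 10, 1, 2].
  Check: interpolating c through the α_i gives m(x) = 4 + 1·x (degree < 2) with m(α_i) = c_i for every i, so c is indeed a codeword.


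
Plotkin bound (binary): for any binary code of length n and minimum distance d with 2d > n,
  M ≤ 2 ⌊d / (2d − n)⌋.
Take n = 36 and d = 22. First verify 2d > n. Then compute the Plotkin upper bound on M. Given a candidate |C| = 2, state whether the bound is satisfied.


Plotkin bound M ≤ 4; given |C| = 2 ≤ bound (satisfied).

Check applicability: 2d = 44, n = 36.
2d − n = 8 > 0, so Plotkin applies.
Compute d/(2d−n) = 22/8 ≈ 2.7500.
⌊d/(2d−n)⌋ = 2.
Plotkin bound: M ≤ 2·2 = 4.
Given |C| = 2, check: satisfied.
This |C| is below the Plotkin bound.


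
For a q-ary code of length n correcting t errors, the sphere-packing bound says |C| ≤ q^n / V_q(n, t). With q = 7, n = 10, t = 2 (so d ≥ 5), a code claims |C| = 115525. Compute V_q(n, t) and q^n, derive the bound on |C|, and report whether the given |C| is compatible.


V_q(n, t) = 1681, q^n = 282475249, Hamming bound = 168040, |C| = 115525 ≤ bound (satisfied).

Step 1: Compute V_q(n, t) = Σ_{j=0}^2 C(n, j) (q−1)^j.
  j = 0: C(10,0)·(6)^0 = 1·1 = 1.
  j = 1: C(10,1)·(6)^1 = 10·6 = 60.
  j = 2: C(10,2)·(6)^2 = 45·36 = 1620.
  V_q(n, t) = 1 + 60 + 1620 = 1681.
Step 2: q^n = 7^10 = 282475249.
Step 3: Hamming bound ⌊q^n / V_q(n,t)⌋ = ⌊282475249/1681⌋ = 168040.
Step 4: Compare |C| = 115525 to 168040: satisfied.
The claimed |C| lies below the Hamming bound.


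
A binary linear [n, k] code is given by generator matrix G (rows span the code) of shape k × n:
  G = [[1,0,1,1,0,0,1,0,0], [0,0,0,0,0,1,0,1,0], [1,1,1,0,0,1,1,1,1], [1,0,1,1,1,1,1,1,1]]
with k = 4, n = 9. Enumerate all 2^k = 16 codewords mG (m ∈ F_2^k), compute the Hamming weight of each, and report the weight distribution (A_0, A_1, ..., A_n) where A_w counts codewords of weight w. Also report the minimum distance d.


Weight distribution: A_0 = 1, A_2 = 2, A_3 = 2, A_4 = 2, A_5 = 4, A_6 = 2, A_7 = 2, A_8 = 1. Minimum distance d = 2.

Enumerate all 2^4 = 16 messages m ∈ F_2^4.
For each, compute codeword c = mG in F_2^9, then tally its weight.
  m = 0000 → c = 000000000, weight = 0.
  m = 1000 → c = 101100100, weight = 4.
  m = 0100 → c = 000001010, weight = 2.
  m = 1100 → c = 101101110, weight = 6.
  m = 0010 → c = 111001111, weight = 7.
  m = 1010 → c = 010101011, weight = 5.
  m = 0110 → c = 111000101, weight = 5.
  m = 1110 → c = 010100001, weight = 3.
  m = 0001 → c = 101111111, weight = 8.
  m = 1001 → c = 000011011, weight = 4.
  m = 0101 → c = 101110101, weight = 6.
  m = 1101 → c = 000010001, weight = 2.
  m = 0011 → c = 010110000, weight = 3.
  m = 1011 → c = 111010100, weight = 5.
  m = 0111 → c = 010111010, weight = 5.
  m = 1111 → c = 111011110, weight = 7.
Tally weights:
  weight 0: 1 codewords.
  weight 2: 2 codewords.
  weight 3: 2 codewords.
  weight 4: 2 codewords.
  weight 5: 4 codewords.
  weight 6: 2 codewords.
  weight 7: 2 codewords.
  weight 8: 1 codewords.
Minimum distance d = smallest w > 0 with A_w > 0 = 2.
Sanity: Σ A_w = 16 = 2^4 = 16 ✓.


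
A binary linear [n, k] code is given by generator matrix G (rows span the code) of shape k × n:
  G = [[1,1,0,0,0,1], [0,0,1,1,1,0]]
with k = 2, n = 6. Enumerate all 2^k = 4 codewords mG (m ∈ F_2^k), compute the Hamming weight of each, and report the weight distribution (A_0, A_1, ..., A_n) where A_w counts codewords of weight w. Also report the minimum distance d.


Weight distribution: A_0 = 1, A_3 = 2, A_6 = 1. Minimum distance d = 3.

Enumerate all 2^2 = 4 messages m ∈ F_2^2.
For each, compute codeword c = mG in F_2^6, then tally its weight.
  m = 00 → c = 000000, weight = 0.
  m = 10 → c = 110001, weight = 3.
  m = 01 → c = 001110, weight = 3.
  m = 11 → c = 111111, weight = 6.
Tally weights:
  weight 0: 1 codewords.
  weight 3: 2 codewords.
  weight 6: 1 codewords.
Minimum distance d = smallest w > 0 with A_w > 0 = 3.
Sanity: Σ A_w = 4 = 2^2 = 4 ✓.


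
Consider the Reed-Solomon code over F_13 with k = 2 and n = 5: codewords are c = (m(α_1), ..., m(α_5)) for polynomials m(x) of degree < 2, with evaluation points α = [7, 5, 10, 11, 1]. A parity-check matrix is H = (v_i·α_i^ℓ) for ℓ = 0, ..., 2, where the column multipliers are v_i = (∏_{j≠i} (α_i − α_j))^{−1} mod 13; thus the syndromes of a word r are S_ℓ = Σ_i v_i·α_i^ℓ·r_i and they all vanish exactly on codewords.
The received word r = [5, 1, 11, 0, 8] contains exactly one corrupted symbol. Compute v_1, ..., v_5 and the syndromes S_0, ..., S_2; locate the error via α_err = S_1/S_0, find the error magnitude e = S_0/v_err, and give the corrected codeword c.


S = (1, 1, 1), error at position 5, error magnitude e = 2, c = [5, 1, 11, 0, 6].

Step 1: column multipliers v_i = (∏_{j≠i}(α_i − α_j))^{−1} mod 13.
  i = 1 (α = 7): (7−5)(7−10)(7−11)(7−1) = 2·(−3)·(−4)·6 = 144 ≡ 1, so v_1 = 1^{−1} = 1 (mod 13).
  i = 2 (α = 5): (5−7)(5−10)(5−11)(5−1) = (−2)·(−5)·(−6)·4 = −240 ≡ 7, so v_2 = 7^{−1} = 2 (mod 13).
  i = 3 (α = 10): (10−7)(10−5)(10−11)(10−1) = 3·5·(−1)·9 = −135 ≡ 8, so v_3 = 8^{−1} = 5 (mod 13).
  i = 4 (α = 11): (11−7)(11−5)(11−10)(11−1) = 4·6·1·10 = 240 ≡ 6, so v_4 = 6^{−1} = 11 (mod 13).
  i = 5 (α = 1): (1−7)(1−5)(1−10)(1−11) = (−6)·(−4)·(−9)·(−10) = 2160 ≡ 2, so v_5 = 2^{−1} = 7 (mod 13).
  v = [1, 2, 5, 11, 7].
Step 2: syndromes of r = [5, 1, 11, 0, 8] (all sums mod 13).
  S_0 = Σ v_i r_i = 1·5 + 2·1 + 5·11 + 11·0 + 7·8 = 118 ≡ 1.
  S_1 = Σ v_i α_i r_i = 1·7·5 + 2·5·1 + 5·10·11 + 11·11·0 + 7·1·8 = 651 ≡ 1.
  α_i^2 mod 13 = [10, 12, 9, 4, 1].
  S_2 = Σ v_i α_i^2 r_i = 1·10·5 + 2·12·1 + 5·9·11 + 11·4·0 + 7·1·8 = 625 ≡ 1.
  S = (1, 1, 1) ≠ 0, so r is not a codeword (an error is present).
Step 3: locate the error. For a single error e at position i, S_ℓ = v_i·e·α_i^ℓ, so α_err = S_1/S_0.
  S_0^{−1} = 1^{−1} = 1 (mod 13), so α_err = 1·1 = 1 ≡ 1 = α_5. Error position i = 5.
  Consistency check: S_2/S_1 = 1·1 = 1 ≡ 1 = α_err ✓ (single-error assumption holds).
Step 4: error magnitude e = S_0/v_5 = S_0·∏_{j≠5}(α_5 − α_j) = 1·2 = 2 ≡ 2 (mod 13).
Step 5: correct position 5: c_5 = r_5 − e = 8 − 2 ≡ 6 (mod 13). Hence c = [5, 1, 11, 0, 6].
  Check: interpolating c through the α_i gives m(x) = 4 + 2·x (degree < 2) with m(α_i) = c_i for every i, so c is indeed a codeword.


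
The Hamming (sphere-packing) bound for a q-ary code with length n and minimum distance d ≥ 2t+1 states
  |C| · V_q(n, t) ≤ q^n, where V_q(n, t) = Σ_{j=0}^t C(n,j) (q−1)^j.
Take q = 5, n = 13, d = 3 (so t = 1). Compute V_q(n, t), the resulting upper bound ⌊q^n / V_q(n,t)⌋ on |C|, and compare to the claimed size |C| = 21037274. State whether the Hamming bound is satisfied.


V_q(n, t) = 53, q^n = 1220703125, Hamming bound = 23032134, |C| = 21037274 ≤ bound (satisfied).

Step 1: Compute V_q(n, t) = Σ_{j=0}^1 C(n, j) (q−1)^j.
  j = 0: C(13,0)·(4)^0 = 1·1 = 1.
  j = 1: C(13,1)·(4)^1 = 13·4 = 52.
  V_q(n, t) = 1 + 52 = 53.
Step 2: q^n = 5^13 = 1220703125.
Step 3: Hamming bound ⌊q^n / V_q(n,t)⌋ = ⌊1220703125/53⌋ = 23032134.
Step 4: Compare |C| = 21037274 to 23032134: satisfied.
The claimed |C| lies below the Hamming bound.


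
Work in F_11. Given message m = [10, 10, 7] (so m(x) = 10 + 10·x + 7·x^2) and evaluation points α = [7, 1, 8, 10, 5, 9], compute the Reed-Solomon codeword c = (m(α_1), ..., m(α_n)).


c = [5, 5, 10, 7, 4, 7]

Message polynomial: m(x) = 10 + 10·x + 7·x^2 (mod 11).
For each evaluation point α_i, compute m(α_i) mod 11:
  α_1 = 7: Horner steps 7 → 4 → 5, so m(7) = 5.
  α_2 = 1: Horner steps 7 → 6 → 5, so m(1) = 5.
  α_3 = 8: Horner steps 7 → 0 → 10, so m(8) = 10.
  α_4 = 10: Horner steps 7 → 3 → 7, so m(10) = 7.
  α_5 = 5: Horner steps 7 → 1 → 4, so m(5) = 4.
  α_6 = 9: Horner steps 7 → 7 → 7, so m(9) = 7.
Codeword c = [5, 5, 10, 7, 4, 7] ∈ F_11^6.


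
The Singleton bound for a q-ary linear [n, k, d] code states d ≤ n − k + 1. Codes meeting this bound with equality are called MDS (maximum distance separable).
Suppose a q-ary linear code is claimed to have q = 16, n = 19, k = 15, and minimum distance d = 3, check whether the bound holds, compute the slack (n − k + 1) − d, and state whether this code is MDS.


Singleton RHS = n − k + 1 = 5, slack = 2, bound satisfied, not MDS.

Singleton bound: d ≤ n − k + 1.
Here n = 19, k = 15, so n − k + 1 = 5.
Given d = 3, check d ≤ 5: YES.
Slack = (n − k + 1) − d = 2.
The code is NOT MDS (slack = 2 > 0).
Description: the claimed parameters are [19, 15, 3]_16; such a code would be non-MDS.


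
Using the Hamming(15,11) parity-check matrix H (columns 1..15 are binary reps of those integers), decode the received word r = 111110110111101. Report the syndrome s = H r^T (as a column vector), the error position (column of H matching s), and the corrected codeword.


s = (0, 0, 0, 1)^T, error position = 1, corrected codeword c = 011110110111101

Compute s = H r^T mod 2 one row at a time:
  s_1 = 1 + 0 + 1 + 1 + 1 + 1 + 0 + 1 = 6 ≡ 0 (mod 2).
  s_2 = 1 + 1 + 0 + 1 + 1 + 1 + 0 + 1 = 6 ≡ 0 (mod 2).
  s_3 = 1 + 1 + 0 + 1 + 1 + 1 + 0 + 1 = 6 ≡ 0 (mod 2).
  s_4 = 1 + 1 + 1 + 1 + 0 + 1 + 1 + 1 = 7 ≡ 1 (mod 2).
s = (0, 0, 0, 1)^T — this equals column 1 of H (binary 0001), so error is at position 1.
Correct: flip bit 1 of r = 111110110111101 to get c = 011110110111101.
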